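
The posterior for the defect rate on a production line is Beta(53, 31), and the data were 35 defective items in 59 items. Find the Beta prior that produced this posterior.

Beta is conjugate to the binomial likelihood: posterior = Beta(α+s, β+f).
So α = 53 − 35 = 18 and β = 31 − 24 = 7.

Beta(18, 7)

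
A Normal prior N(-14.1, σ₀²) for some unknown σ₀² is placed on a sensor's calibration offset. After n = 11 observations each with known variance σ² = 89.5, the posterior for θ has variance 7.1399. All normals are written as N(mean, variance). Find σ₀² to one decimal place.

σ₀² = 58.3

Posterior precision equals prior precision plus data precision: 1/σ_n² = 1/σ₀² + n/σ².
So 1/σ₀² = 1/7.1399 − 11/89.5 = 0.140058 − 0.122905 = 0.017153.
Hence σ₀² = 1/0.017153 ≈ 58.3.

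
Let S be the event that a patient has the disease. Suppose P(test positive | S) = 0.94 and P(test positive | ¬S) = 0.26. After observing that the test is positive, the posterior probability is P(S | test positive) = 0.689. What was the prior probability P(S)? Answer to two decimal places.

Bayes' rule in odds form gives O(S|E) = O(S)·[P(E|S)/P(E|¬S)], hence O(S) = O(S|E)/LR.
Posterior odds = 0.689/(1−0.689) = 2.2154. LR = 0.94/0.26 = 3.6154.
Prior odds = 2.2154/3.6154 = 0.6128, so P(S) = 0.6128/(1+0.6128) ≈ 0.38.

P(S) = 0.38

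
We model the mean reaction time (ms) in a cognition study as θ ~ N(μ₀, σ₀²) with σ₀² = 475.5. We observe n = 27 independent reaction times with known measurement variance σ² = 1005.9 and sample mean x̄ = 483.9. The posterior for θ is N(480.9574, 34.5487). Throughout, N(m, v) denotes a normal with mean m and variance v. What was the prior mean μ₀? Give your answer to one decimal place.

With known observation variance, the Normal–Normal posterior has precision τ_n = τ₀ + n/σ² and mean μ_n = (τ₀μ₀ + (n/σ²)x̄)/τ_n.
Here τ₀ = 1/475.5 = 0.002103 and τ_data = 27/1005.9 = 0.026842, so τ_n = 0.028945.
Rearranging for μ₀: μ₀ = (μ_n·τ_n − τ_data·x̄)/τ₀ = (480.9574·0.028945 − 0.026842·483.9) / 0.002103 = 0.932468/0.002103 ≈ 443.4.

μ₀ = 443.4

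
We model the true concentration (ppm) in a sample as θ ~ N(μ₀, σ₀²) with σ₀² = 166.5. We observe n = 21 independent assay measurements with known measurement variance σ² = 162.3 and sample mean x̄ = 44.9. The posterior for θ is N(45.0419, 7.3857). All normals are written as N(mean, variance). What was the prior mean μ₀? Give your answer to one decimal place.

μ₀ = 48.1

The posterior mean is a precision-weighted average: μ_n = (τ₀μ₀ + τ_data·x̄)/(τ₀+τ_data), with τ₀=1/σ₀² and τ_data=n/σ².
Here τ₀ = 1/166.5 = 0.006006 and τ_data = 21/162.3 = 0.129390, so τ_n = 0.135396.
Rearranging for μ₀: μ₀ = (μ_n·τ_n − τ_data·x̄)/τ₀ = (45.0419·0.135396 − 0.129390·44.9) / 0.006006 = 0.288882/0.006006 ≈ 48.1.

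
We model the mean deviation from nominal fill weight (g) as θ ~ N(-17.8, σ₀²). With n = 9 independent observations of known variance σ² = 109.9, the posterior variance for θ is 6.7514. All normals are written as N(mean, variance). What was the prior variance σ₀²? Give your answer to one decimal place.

For the Normal–Normal model with known σ², precisions add: τ_n = τ₀ + n/σ².
So 1/σ₀² = 1/6.7514 − 9/109.9 = 0.148117 − 0.081893 = 0.066224.
Hence σ₀² = 1/0.066224 ≈ 15.1.

σ₀² = 15.1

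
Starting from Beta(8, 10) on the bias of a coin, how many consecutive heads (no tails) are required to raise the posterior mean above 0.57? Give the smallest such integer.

After k heads and 0 tails the posterior is Beta(8+k, 10), with mean (8+k)/(8+10+k).
Set (8+k)/(18+k) > 0.57 and solve: k > (0.57·18 − 8)/(1 − 0.57) = 5.256.
The smallest integer exceeding 5.256 is 6, and checking k=6: (14)/(24) = 0.5833 > 0.57.

k = 6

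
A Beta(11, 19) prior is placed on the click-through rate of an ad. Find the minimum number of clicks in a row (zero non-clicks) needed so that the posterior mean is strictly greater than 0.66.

k = 26

After k clicks and 0 non-clicks the posterior is Beta(11+k, 19), with mean (11+k)/(11+19+k).
Set (11+k)/(30+k) > 0.66 and solve: k > (0.66·30 − 11)/(1 − 0.66) = 25.882.
The smallest integer exceeding 25.882 is 26, and checking k=26: (37)/(56) = 0.6607 > 0.66.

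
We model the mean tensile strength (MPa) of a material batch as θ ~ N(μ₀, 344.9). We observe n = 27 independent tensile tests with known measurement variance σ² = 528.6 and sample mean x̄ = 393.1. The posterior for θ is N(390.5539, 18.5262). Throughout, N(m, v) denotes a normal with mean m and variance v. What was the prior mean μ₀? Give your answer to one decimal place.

μ₀ = 345.7

The posterior mean is a precision-weighted average: μ_n = (τ₀μ₀ + τ_data·x̄)/(τ₀+τ_data), with τ₀=1/σ₀² and τ_data=n/σ².
Here τ₀ = 1/344.9 = 0.002899 and τ_data = 27/528.6 = 0.051078, so τ_n = 0.053977.
Rearranging for μ₀: μ₀ = (μ_n·τ_n − τ_data·x̄)/τ₀ = (390.5539·0.053977 − 0.051078·393.1) / 0.002899 = 1.002166/0.002899 ≈ 345.7.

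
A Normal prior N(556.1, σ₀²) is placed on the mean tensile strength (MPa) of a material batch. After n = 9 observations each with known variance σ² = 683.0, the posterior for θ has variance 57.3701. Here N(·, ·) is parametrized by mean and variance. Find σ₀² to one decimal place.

Posterior precision equals prior precision plus data precision: 1/σ_n² = 1/σ₀² + n/σ².
So 1/σ₀² = 1/57.3701 − 9/683.0 = 0.017431 − 0.013177 = 0.004254.
Hence σ₀² = 1/0.004254 ≈ 235.1.

σ₀² = 235.1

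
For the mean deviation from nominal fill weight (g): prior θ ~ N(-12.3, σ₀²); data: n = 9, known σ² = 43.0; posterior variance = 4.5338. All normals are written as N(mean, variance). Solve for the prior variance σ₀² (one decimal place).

σ₀² = 88.8

Posterior precision equals prior precision plus data precision: 1/σ_n² = 1/σ₀² + n/σ².
So 1/σ₀² = 1/4.5338 − 9/43.0 = 0.220566 − 0.209302 = 0.011264.
Hence σ₀² = 1/0.011264 ≈ 88.8.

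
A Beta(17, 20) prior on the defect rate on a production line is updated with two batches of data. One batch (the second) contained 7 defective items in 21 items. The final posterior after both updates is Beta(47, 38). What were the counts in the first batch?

23 defective items and 4 good items

Because Beta–binomial updating is additive in the counts, the combined data contributed (α_post−α_prior, β_post−β_prior) successes and failures.
Total across both batches: 47−17=30 defective items, 38−20=18 good items.
Subtract the second batch: 30−7=23 defective items and 18−14=4 good items.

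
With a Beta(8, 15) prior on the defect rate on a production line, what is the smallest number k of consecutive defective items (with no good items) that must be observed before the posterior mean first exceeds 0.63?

After k defective items and 0 good items the posterior is Beta(8+k, 15), with mean (8+k)/(8+15+k).
Set (8+k)/(23+k) > 0.63 and solve: k > (0.63·23 − 8)/(1 − 0.63) = 17.541.
The smallest integer exceeding 17.541 is 18, and checking k=18: (26)/(41) = 0.6341 > 0.63.

k = 18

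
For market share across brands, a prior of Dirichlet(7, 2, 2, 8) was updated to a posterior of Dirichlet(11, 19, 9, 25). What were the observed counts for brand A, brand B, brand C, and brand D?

counts (4, 17, 7, 17)

For a Dirichlet(α) prior with multinomial counts c, the posterior is Dirichlet(α + c) componentwise.
Counts are posterior − prior componentwise: 11−7=4, 19−2=17, 9−2=7, 25−8=17.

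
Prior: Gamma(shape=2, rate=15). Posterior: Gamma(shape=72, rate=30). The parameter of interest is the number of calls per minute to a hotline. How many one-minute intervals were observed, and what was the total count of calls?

n = 15 one-minute intervals with total 70 calls

Gamma–Poisson conjugacy: posterior shape = α + Σxᵢ, posterior rate = β + n.
Matching: Σxᵢ = 72 − 2 = 70 and n = 30 − 15 = 15.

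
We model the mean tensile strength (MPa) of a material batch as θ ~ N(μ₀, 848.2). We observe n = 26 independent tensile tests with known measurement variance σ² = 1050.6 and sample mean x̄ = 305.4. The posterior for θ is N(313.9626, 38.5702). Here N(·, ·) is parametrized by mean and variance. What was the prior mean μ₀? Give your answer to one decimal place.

With known observation variance, the Normal–Normal posterior has precision τ_n = τ₀ + n/σ² and mean μ_n = (τ₀μ₀ + (n/σ²)x̄)/τ_n.
Here τ₀ = 1/848.2 = 0.001179 and τ_data = 26/1050.6 = 0.024748, so τ_n = 0.025927.
Rearranging for μ₀: μ₀ = (μ_n·τ_n − τ_data·x̄)/τ₀ = (313.9626·0.025927 − 0.024748·305.4) / 0.001179 = 0.582069/0.001179 ≈ 493.7.

μ₀ = 493.7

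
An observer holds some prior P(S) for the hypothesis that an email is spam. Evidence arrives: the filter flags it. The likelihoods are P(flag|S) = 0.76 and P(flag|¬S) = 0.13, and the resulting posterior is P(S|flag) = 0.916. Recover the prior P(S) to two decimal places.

Bayes' rule in odds form gives O(S|E) = O(S)·[P(E|S)/P(E|¬S)], hence O(S) = O(S|E)/LR.
Posterior odds = 0.916/(1−0.916) = 10.9048. LR = 0.76/0.13 = 5.8462.
Prior odds = 10.9048/5.8462 = 1.8653, so P(S) = 1.8653/(1+1.8653) ≈ 0.65.

P(S) = 0.65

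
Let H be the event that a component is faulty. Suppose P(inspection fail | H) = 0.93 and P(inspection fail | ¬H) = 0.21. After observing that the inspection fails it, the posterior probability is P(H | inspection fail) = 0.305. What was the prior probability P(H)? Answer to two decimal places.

P(H) = 0.09

Bayes' rule in odds form gives O(H|E) = O(H)·[P(E|H)/P(E|¬H)], hence O(H) = O(H|E)/LR.
Posterior odds = 0.305/(1−0.305) = 0.4388. LR = 0.93/0.21 = 4.4286.
Prior odds = 0.4388/4.4286 = 0.0991, so P(H) = 0.0991/(1+0.0991) ≈ 0.09.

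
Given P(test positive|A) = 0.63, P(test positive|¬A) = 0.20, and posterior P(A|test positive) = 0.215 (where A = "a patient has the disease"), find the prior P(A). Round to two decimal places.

Bayes' rule in odds form gives O(A|E) = O(A)·[P(E|A)/P(E|¬A)], hence O(A) = O(A|E)/LR.
Posterior odds = 0.215/(1−0.215) = 0.2739. LR = 0.63/0.20 = 3.1500.
Prior odds = 0.2739/3.1500 = 0.0870, so P(A) = 0.0870/(1+0.0870) ≈ 0.08.

P(A) = 0.08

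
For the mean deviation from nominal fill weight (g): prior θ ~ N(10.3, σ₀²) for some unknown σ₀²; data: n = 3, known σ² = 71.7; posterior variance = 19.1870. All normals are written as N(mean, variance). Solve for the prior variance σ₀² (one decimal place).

For the Normal–Normal model with known σ², precisions add: τ_n = τ₀ + n/σ².
So 1/σ₀² = 1/19.1870 − 3/71.7 = 0.052119 − 0.041841 = 0.010278.
Hence σ₀² = 1/0.010278 ≈ 97.3.

σ₀² = 97.3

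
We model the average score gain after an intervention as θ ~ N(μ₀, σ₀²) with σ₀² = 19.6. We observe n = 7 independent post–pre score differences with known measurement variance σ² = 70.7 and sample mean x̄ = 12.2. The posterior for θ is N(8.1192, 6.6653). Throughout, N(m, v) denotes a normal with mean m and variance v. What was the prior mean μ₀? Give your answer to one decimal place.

The posterior mean is a precision-weighted average: μ_n = (τ₀μ₀ + τ_data·x̄)/(τ₀+τ_data), with τ₀=1/σ₀² and τ_data=n/σ².
Here τ₀ = 1/19.6 = 0.051020 and τ_data = 7/70.7 = 0.099010, so τ_n = 0.150030.
Rearranging for μ₀: μ₀ = (μ_n·τ_n − τ_data·x̄)/τ₀ = (8.1192·0.150030 − 0.099010·12.2) / 0.051020 = 0.010202/0.051020 ≈ 0.2.

μ₀ = 0.2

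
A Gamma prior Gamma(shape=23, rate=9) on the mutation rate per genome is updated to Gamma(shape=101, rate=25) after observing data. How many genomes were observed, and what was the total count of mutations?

n = 16 genomes with total 78 mutations

Gamma–Poisson conjugacy: posterior shape = α + Σxᵢ, posterior rate = β + n.
Matching: Σxᵢ = 101 − 23 = 78 and n = 25 − 9 = 16.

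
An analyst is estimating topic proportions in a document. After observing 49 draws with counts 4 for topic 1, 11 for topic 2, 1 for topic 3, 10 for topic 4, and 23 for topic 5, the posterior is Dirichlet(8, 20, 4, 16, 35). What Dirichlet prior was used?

For a Dirichlet(α) prior with multinomial counts c, the posterior is Dirichlet(α + c) componentwise.
Subtract each count from the matching posterior parameter: 8−4=4, 20−11=9, 4−1=3, 16−10=6, 35−23=12.

Dirichlet(4, 9, 3, 6, 12)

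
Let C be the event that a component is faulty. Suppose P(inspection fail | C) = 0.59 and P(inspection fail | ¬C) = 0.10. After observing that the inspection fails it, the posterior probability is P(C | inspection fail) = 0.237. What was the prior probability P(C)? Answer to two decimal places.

In odds form, posterior odds = prior odds × likelihood ratio, so prior odds = posterior odds ÷ LR.
Posterior odds = 0.237/(1−0.237) = 0.3106. LR = 0.59/0.10 = 5.9000.
Prior odds = 0.3106/5.9000 = 0.0526, so P(C) = 0.0526/(1+0.0526) ≈ 0.05.

P(C) = 0.05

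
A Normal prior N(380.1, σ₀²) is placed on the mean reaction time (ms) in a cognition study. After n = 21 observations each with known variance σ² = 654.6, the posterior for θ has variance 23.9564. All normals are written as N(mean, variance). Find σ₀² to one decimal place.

For the Normal–Normal model with known σ², precisions add: τ_n = τ₀ + n/σ².
So 1/σ₀² = 1/23.9564 − 21/654.6 = 0.041742 − 0.032081 = 0.009661.
Hence σ₀² = 1/0.009661 ≈ 103.5.

σ₀² = 103.5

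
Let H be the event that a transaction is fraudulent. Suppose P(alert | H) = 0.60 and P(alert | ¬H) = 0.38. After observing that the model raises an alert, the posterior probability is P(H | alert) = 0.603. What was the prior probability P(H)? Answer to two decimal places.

P(H) = 0.49

In odds form, posterior odds = prior odds × likelihood ratio, so prior odds = posterior odds ÷ LR.
Posterior odds = 0.603/(1−0.603) = 1.5189. LR = 0.60/0.38 = 1.5789.
Prior odds = 1.5189/1.5789 = 0.9620, so P(H) = 0.9620/(1+0.9620) ≈ 0.49.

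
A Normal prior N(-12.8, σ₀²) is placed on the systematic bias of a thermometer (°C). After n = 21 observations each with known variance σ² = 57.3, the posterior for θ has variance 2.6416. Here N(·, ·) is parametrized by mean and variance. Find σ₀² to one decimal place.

Posterior precision equals prior precision plus data precision: 1/σ_n² = 1/σ₀² + n/σ².
So 1/σ₀² = 1/2.6416 − 21/57.3 = 0.378558 − 0.366492 = 0.012066.
Hence σ₀² = 1/0.012066 ≈ 82.9.

σ₀² = 82.9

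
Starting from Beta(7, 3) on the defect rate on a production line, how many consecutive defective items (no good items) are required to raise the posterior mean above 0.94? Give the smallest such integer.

After k defective items and 0 good items the posterior is Beta(7+k, 3), with mean (7+k)/(7+3+k).
Set (7+k)/(10+k) > 0.94 and solve: k > (0.94·10 − 7)/(1 − 0.94) = 40.000.
The smallest integer exceeding 40.000 is 41, and checking k=41: (48)/(51) = 0.9412 > 0.94.

k = 41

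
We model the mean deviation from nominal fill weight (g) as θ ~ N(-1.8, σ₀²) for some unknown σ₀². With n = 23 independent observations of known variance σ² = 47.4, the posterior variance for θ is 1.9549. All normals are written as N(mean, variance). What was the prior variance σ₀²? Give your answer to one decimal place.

Posterior precision equals prior precision plus data precision: 1/σ_n² = 1/σ₀² + n/σ².
So 1/σ₀² = 1/1.9549 − 23/47.4 = 0.511535 − 0.485232 = 0.026303.
Hence σ₀² = 1/0.026303 ≈ 38.0.

σ₀² = 38.0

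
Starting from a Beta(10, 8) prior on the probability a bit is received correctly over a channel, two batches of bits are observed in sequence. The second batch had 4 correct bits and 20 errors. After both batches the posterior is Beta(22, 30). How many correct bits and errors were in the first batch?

8 correct bits and 2 errors

Sequential conjugate updates are equivalent to a single update on the pooled data, so total successes = posterior α − prior α and total failures = posterior β − prior β.
Total across both batches: 22−10=12 correct bits, 30−8=22 errors.
Subtract the second batch: 12−4=8 correct bits and 22−20=2 errors.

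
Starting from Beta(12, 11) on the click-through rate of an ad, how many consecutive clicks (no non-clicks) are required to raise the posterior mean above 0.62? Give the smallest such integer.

After k clicks and 0 non-clicks the posterior is Beta(12+k, 11), with mean (12+k)/(12+11+k).
Set (12+k)/(23+k) > 0.62 and solve: k > (0.62·23 − 12)/(1 − 0.62) = 5.947.
The smallest integer exceeding 5.947 is 6, and checking k=6: (18)/(29) = 0.6207 > 0.62.

k = 6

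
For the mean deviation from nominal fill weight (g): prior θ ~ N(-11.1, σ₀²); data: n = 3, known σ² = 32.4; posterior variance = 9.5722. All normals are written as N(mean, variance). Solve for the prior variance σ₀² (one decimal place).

σ₀² = 84.2

Posterior precision equals prior precision plus data precision: 1/σ_n² = 1/σ₀² + n/σ².
So 1/σ₀² = 1/9.5722 − 3/32.4 = 0.104469 − 0.092593 = 0.011876.
Hence σ₀² = 1/0.011876 ≈ 84.2.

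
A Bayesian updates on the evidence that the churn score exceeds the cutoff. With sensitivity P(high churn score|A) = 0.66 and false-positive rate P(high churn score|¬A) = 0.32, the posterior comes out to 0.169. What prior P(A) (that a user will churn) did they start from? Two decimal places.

P(A) = 0.09

In odds form, posterior odds = prior odds × likelihood ratio, so prior odds = posterior odds ÷ LR.
Posterior odds = 0.169/(1−0.169) = 0.2034. LR = 0.66/0.32 = 2.0625.
Prior odds = 0.2034/2.0625 = 0.0986, so P(A) = 0.0986/(1+0.0986) ≈ 0.09.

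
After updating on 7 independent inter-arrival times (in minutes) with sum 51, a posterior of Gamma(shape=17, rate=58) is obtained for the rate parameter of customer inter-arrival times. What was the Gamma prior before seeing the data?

For an exponential likelihood with a Gamma(α, β) prior on the rate, n observations with total T give posterior Gamma(α+n, β+T).
So α = 17 − 7 = 10 and β = 58 − 51 = 7.

Gamma(shape=10, rate=7)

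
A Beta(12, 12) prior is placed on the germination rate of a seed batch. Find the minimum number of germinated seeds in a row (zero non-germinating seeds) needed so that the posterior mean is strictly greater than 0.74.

After k germinated seeds and 0 non-germinating seeds the posterior is Beta(12+k, 12), with mean (12+k)/(12+12+k).
Set (12+k)/(24+k) > 0.74 and solve: k > (0.74·24 − 12)/(1 − 0.74) = 22.154.
The smallest integer exceeding 22.154 is 23.

k = 23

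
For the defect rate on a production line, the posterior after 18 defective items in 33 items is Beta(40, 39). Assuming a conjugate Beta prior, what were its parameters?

Under Beta–binomial conjugacy the posterior parameters are (a+s, b+f).
Subtract the data counts: 40−18=22, 39−15=24.

Beta(22, 24)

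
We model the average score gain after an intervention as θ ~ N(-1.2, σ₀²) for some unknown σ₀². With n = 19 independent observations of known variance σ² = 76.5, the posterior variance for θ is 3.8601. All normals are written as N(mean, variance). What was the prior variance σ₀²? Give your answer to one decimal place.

σ₀² = 93.5

For the Normal–Normal model with known σ², precisions add: τ_n = τ₀ + n/σ².
So 1/σ₀² = 1/3.8601 − 19/76.5 = 0.259061 − 0.248366 = 0.010695.
Hence σ₀² = 1/0.010695 ≈ 93.5.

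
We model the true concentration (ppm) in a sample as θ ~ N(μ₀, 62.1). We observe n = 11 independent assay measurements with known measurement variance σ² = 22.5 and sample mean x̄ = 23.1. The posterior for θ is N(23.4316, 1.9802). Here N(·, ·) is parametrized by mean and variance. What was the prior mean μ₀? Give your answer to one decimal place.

μ₀ = 33.5

With known observation variance, the Normal–Normal posterior has precision τ_n = τ₀ + n/σ² and mean μ_n = (τ₀μ₀ + (n/σ²)x̄)/τ_n.
Here τ₀ = 1/62.1 = 0.016103 and τ_data = 11/22.5 = 0.488889, so τ_n = 0.504992.
Rearranging for μ₀: μ₀ = (μ_n·τ_n − τ_data·x̄)/τ₀ = (23.4316·0.504992 − 0.488889·23.1) / 0.016103 = 0.539435/0.016103 ≈ 33.5.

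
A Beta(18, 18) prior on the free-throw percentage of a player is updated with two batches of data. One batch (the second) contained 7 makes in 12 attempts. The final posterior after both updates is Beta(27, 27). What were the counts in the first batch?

Because Beta–binomial updating is additive in the counts, the combined data contributed (α_post−α_prior, β_post−β_prior) successes and failures.
Total across both batches: 27−18=9 makes, 27−18=9 misses.
Subtract the second batch: 9−7=2 makes and 9−5=4 misses.

2 makes and 4 misses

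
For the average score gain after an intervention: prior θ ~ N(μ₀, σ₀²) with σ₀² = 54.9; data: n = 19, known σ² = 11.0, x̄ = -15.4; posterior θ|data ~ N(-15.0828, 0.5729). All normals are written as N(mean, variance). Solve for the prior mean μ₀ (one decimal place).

μ₀ = 15.0

The posterior mean is a precision-weighted average: μ_n = (τ₀μ₀ + τ_data·x̄)/(τ₀+τ_data), with τ₀=1/σ₀² and τ_data=n/σ².
Here τ₀ = 1/54.9 = 0.018215 and τ_data = 19/11.0 = 1.727273, so τ_n = 1.745488.
Rearranging for μ₀: μ₀ = (μ_n·τ_n − τ_data·x̄)/τ₀ = (-15.0828·1.745488 − 1.727273·-15.4) / 0.018215 = 0.273158/0.018215 ≈ 15.0.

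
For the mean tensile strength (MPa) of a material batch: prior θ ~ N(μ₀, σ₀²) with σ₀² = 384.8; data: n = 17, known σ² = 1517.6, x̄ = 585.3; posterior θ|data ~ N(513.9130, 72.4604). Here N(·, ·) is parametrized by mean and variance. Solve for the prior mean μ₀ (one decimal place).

With known observation variance, the Normal–Normal posterior has precision τ_n = τ₀ + n/σ² and mean μ_n = (τ₀μ₀ + (n/σ²)x̄)/τ_n.
Here τ₀ = 1/384.8 = 0.002599 and τ_data = 17/1517.6 = 0.011202, so τ_n = 0.013801.
Rearranging for μ₀: μ₀ = (μ_n·τ_n − τ_data·x̄)/τ₀ = (513.9130·0.013801 − 0.011202·585.3) / 0.002599 = 0.535983/0.002599 ≈ 206.2.

μ₀ = 206.2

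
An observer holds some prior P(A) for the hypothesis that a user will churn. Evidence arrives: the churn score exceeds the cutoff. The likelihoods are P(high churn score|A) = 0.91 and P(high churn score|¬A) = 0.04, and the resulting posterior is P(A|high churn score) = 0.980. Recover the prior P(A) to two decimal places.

P(A) = 0.68

In odds form, posterior odds = prior odds × likelihood ratio, so prior odds = posterior odds ÷ LR.
Posterior odds = 0.980/(1−0.980) = 49.0000. LR = 0.91/0.04 = 22.7500.
Prior odds = 49.0000/22.7500 = 2.1538, so P(A) = 2.1538/(1+2.1538) ≈ 0.68.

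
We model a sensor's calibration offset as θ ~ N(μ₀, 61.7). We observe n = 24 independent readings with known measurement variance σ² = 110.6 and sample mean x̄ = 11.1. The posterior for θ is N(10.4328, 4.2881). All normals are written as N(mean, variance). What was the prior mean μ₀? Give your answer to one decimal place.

With known observation variance, the Normal–Normal posterior has precision τ_n = τ₀ + n/σ² and mean μ_n = (τ₀μ₀ + (n/σ²)x̄)/τ_n.
Here τ₀ = 1/61.7 = 0.016207 and τ_data = 24/110.6 = 0.216998, so τ_n = 0.233205.
Rearranging for μ₀: μ₀ = (μ_n·τ_n − τ_data·x̄)/τ₀ = (10.4328·0.233205 − 0.216998·11.1) / 0.016207 = 0.024303/0.016207 ≈ 1.5.

μ₀ = 1.5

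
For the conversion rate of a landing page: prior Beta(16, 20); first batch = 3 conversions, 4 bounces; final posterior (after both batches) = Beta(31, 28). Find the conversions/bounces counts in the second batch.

Sequential conjugate updates are equivalent to a single update on the pooled data, so total successes = posterior α − prior α and total failures = posterior β − prior β.
Total across both batches: 31−16=15 conversions, 28−20=8 bounces.
Subtract the first batch: 15−3=12 conversions and 8−4=4 bounces.

12 conversions and 4 bounces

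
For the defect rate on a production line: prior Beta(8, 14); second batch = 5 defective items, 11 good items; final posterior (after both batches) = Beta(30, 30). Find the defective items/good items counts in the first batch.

17 defective items and 5 good items

Because Beta–binomial updating is additive in the counts, the combined data contributed (α_post−α_prior, β_post−β_prior) successes and failures.
Total across both batches: 30−8=22 defective items, 30−14=16 good items.
Subtract the second batch: 22−5=17 defective items and 16−11=5 good items.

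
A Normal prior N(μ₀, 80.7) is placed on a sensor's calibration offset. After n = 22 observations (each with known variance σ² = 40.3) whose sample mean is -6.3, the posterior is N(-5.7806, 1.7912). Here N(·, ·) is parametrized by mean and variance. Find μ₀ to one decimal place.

μ₀ = 17.1

The posterior mean is a precision-weighted average: μ_n = (τ₀μ₀ + τ_data·x̄)/(τ₀+τ_data), with τ₀=1/σ₀² and τ_data=n/σ².
Here τ₀ = 1/80.7 = 0.012392 and τ_data = 22/40.3 = 0.545906, so τ_n = 0.558298.
Rearranging for μ₀: μ₀ = (μ_n·τ_n − τ_data·x̄)/τ₀ = (-5.7806·0.558298 − 0.545906·-6.3) / 0.012392 = 0.211910/0.012392 ≈ 17.1.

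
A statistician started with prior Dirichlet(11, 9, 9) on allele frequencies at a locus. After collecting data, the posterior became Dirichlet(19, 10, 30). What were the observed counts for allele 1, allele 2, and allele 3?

counts (8, 1, 21)

For a Dirichlet(α) prior with multinomial counts c, the posterior is Dirichlet(α + c) componentwise.
Counts are posterior − prior componentwise: 19−11=8, 10−9=1, 30−9=21.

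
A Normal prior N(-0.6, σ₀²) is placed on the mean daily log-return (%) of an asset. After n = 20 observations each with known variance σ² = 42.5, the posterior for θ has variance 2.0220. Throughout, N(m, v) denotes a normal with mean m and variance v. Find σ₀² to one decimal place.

σ₀² = 41.7

Posterior precision equals prior precision plus data precision: 1/σ_n² = 1/σ₀² + n/σ².
So 1/σ₀² = 1/2.0220 − 20/42.5 = 0.494560 − 0.470588 = 0.023972.
Hence σ₀² = 1/0.023972 ≈ 41.7.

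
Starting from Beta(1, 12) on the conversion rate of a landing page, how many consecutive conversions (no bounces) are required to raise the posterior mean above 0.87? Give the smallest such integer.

After k conversions and 0 bounces the posterior is Beta(1+k, 12), with mean (1+k)/(1+12+k).
Set (1+k)/(13+k) > 0.87 and solve: k > (0.87·13 − 1)/(1 − 0.87) = 79.308.
The smallest integer exceeding 79.308 is 80, and checking k=80: (81)/(93) = 0.8710 > 0.87.

k = 80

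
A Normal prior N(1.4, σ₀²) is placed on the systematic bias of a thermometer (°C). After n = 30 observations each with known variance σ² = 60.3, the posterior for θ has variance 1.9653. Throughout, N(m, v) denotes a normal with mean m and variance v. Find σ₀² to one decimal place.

Posterior precision equals prior precision plus data precision: 1/σ_n² = 1/σ₀² + n/σ².
So 1/σ₀² = 1/1.9653 − 30/60.3 = 0.508828 − 0.497512 = 0.011316.
Hence σ₀² = 1/0.011316 ≈ 88.4.

σ₀² = 88.4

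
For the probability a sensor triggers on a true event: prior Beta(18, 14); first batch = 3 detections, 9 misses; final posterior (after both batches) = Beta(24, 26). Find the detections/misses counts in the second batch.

Sequential conjugate updates are equivalent to a single update on the pooled data, so total successes = posterior α − prior α and total failures = posterior β − prior β.
Total across both batches: 24−18=6 detections, 26−14=12 misses.
Subtract the first batch: 6−3=3 detections and 12−9=3 misses.

3 detections and 3 misses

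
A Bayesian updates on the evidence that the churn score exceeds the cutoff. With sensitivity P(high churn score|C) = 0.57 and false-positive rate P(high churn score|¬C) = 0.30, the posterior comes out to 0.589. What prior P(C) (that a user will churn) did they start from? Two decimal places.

P(C) = 0.43

In odds form, posterior odds = prior odds × likelihood ratio, so prior odds = posterior odds ÷ LR.
Posterior odds = 0.589/(1−0.589) = 1.4331. LR = 0.57/0.30 = 1.9000.
Prior odds = 1.4331/1.9000 = 0.7543, so P(C) = 0.7543/(1+0.7543) ≈ 0.43.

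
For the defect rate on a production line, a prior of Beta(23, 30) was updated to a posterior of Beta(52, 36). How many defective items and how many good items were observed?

29 defective items and 6 good items

Beta is conjugate to the binomial likelihood: posterior = Beta(α+s, β+f).
So s = 52 − 23 = 29 and f = 36 − 30 = 6.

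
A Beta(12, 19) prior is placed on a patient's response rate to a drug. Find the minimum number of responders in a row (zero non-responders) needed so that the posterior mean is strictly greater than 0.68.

After k responders and 0 non-responders the posterior is Beta(12+k, 19), with mean (12+k)/(12+19+k).
Set (12+k)/(31+k) > 0.68 and solve: k > (0.68·31 − 12)/(1 − 0.68) = 28.375.
The smallest integer exceeding 28.375 is 29, and checking k=29: (41)/(60) = 0.6833 > 0.68.

k = 29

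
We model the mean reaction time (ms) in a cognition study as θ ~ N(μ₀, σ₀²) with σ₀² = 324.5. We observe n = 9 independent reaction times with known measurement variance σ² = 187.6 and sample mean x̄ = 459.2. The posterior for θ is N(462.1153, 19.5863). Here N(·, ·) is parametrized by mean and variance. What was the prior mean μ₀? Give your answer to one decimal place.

With known observation variance, the Normal–Normal posterior has precision τ_n = τ₀ + n/σ² and mean μ_n = (τ₀μ₀ + (n/σ²)x̄)/τ_n.
Here τ₀ = 1/324.5 = 0.003082 and τ_data = 9/187.6 = 0.047974, so τ_n = 0.051056.
Rearranging for μ₀: μ₀ = (μ_n·τ_n − τ_data·x̄)/τ₀ = (462.1153·0.051056 − 0.047974·459.2) / 0.003082 = 1.564098/0.003082 ≈ 507.5.

μ₀ = 507.5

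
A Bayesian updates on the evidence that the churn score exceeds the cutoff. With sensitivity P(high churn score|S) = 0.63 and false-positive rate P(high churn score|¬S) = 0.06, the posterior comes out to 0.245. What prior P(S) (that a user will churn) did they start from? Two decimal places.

Bayes' rule in odds form gives O(S|E) = O(S)·[P(E|S)/P(E|¬S)], hence O(S) = O(S|E)/LR.
Posterior odds = 0.245/(1−0.245) = 0.3245. LR = 0.63/0.06 = 10.5000.
Prior odds = 0.3245/10.5000 = 0.0309, so P(S) = 0.0309/(1+0.0309) ≈ 0.03.

P(S) = 0.03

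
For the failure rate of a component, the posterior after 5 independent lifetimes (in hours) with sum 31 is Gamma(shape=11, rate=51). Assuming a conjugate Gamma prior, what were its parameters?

Gamma(shape=6, rate=20)

Gamma–exponential conjugacy: posterior shape = α + n, posterior rate = β + Σtᵢ.
So α = 11 − 5 = 6 and β = 51 − 31 = 20.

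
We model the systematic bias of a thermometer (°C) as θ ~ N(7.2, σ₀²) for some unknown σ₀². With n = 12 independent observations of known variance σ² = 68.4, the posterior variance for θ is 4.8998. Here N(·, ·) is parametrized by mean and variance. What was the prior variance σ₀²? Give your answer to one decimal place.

Posterior precision equals prior precision plus data precision: 1/σ_n² = 1/σ₀² + n/σ².
So 1/σ₀² = 1/4.8998 − 12/68.4 = 0.204090 − 0.175439 = 0.028651.
Hence σ₀² = 1/0.028651 ≈ 34.9.

σ₀² = 34.9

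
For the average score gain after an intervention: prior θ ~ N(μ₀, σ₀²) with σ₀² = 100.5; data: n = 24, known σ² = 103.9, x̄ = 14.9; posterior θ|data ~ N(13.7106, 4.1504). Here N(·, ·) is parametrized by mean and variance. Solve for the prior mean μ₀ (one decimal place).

With known observation variance, the Normal–Normal posterior has precision τ_n = τ₀ + n/σ² and mean μ_n = (τ₀μ₀ + (n/σ²)x̄)/τ_n.
Here τ₀ = 1/100.5 = 0.009950 and τ_data = 24/103.9 = 0.230991, so τ_n = 0.240941.
Rearranging for μ₀: μ₀ = (μ_n·τ_n − τ_data·x̄)/τ₀ = (13.7106·0.240941 − 0.230991·14.9) / 0.009950 = -0.138320/0.009950 ≈ -13.9.

μ₀ = -13.9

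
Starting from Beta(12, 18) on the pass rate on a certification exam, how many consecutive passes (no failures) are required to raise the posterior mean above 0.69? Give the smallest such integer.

After k passes and 0 failures the posterior is Beta(12+k, 18), with mean (12+k)/(12+18+k).
Set (12+k)/(30+k) > 0.69 and solve: k > (0.69·30 − 12)/(1 − 0.69) = 28.065.
The smallest integer exceeding 28.065 is 29.

k = 29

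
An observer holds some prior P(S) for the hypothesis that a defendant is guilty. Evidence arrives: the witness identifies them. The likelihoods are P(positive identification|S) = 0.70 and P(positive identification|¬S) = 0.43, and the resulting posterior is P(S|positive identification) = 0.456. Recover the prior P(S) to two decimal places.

Bayes' rule in odds form gives O(S|E) = O(S)·[P(E|S)/P(E|¬S)], hence O(S) = O(S|E)/LR.
Posterior odds = 0.456/(1−0.456) = 0.8382. LR = 0.70/0.43 = 1.6279.
Prior odds = 0.8382/1.6279 = 0.5149, so P(S) = 0.5149/(1+0.5149) ≈ 0.34.

P(S) = 0.34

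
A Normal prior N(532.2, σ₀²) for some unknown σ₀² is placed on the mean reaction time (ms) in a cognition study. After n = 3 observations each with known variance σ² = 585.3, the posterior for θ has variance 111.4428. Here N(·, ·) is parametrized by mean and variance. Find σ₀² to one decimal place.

Posterior precision equals prior precision plus data precision: 1/σ_n² = 1/σ₀² + n/σ².
So 1/σ₀² = 1/111.4428 − 3/585.3 = 0.008973 − 0.005126 = 0.003847.
Hence σ₀² = 1/0.003847 ≈ 259.9.

σ₀² = 259.9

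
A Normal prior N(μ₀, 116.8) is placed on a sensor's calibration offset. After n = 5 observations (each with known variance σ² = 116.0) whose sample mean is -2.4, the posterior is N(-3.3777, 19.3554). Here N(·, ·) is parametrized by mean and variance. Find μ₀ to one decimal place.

μ₀ = -8.3

The posterior mean is a precision-weighted average: μ_n = (τ₀μ₀ + τ_data·x̄)/(τ₀+τ_data), with τ₀=1/σ₀² and τ_data=n/σ².
Here τ₀ = 1/116.8 = 0.008562 and τ_data = 5/116.0 = 0.043103, so τ_n = 0.051665.
Rearranging for μ₀: μ₀ = (μ_n·τ_n − τ_data·x̄)/τ₀ = (-3.3777·0.051665 − 0.043103·-2.4) / 0.008562 = -0.071062/0.008562 ≈ -8.3.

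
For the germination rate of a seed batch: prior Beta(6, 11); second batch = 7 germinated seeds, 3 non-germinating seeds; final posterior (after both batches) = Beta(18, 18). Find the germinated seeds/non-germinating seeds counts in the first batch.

Sequential conjugate updates are equivalent to a single update on the pooled data, so total successes = posterior α − prior α and total failures = posterior β − prior β.
Total across both batches: 18−6=12 germinated seeds, 18−11=7 non-germinating seeds.
Subtract the second batch: 12−7=5 germinated seeds and 7−3=4 non-germinating seeds.

5 germinated seeds and 4 non-germinating seeds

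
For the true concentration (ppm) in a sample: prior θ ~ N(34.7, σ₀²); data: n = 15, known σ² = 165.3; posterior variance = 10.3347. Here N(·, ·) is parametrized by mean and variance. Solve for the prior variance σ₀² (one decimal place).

σ₀² = 166.2

Posterior precision equals prior precision plus data precision: 1/σ_n² = 1/σ₀² + n/σ².
So 1/σ₀² = 1/10.3347 − 15/165.3 = 0.096761 − 0.090744 = 0.006017.
Hence σ₀² = 1/0.006017 ≈ 166.2.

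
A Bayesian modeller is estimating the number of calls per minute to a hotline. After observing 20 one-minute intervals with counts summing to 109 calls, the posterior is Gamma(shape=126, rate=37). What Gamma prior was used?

Gamma–Poisson conjugacy: posterior shape = α + Σxᵢ, posterior rate = β + n.
So α = 126 − 109 = 17 and β = 37 − 20 = 17.

Gamma(shape=17, rate=17)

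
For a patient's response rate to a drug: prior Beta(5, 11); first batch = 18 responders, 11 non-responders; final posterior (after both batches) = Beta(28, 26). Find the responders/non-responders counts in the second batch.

5 responders and 4 non-responders

Because Beta–binomial updating is additive in the counts, the combined data contributed (α_post−α_prior, β_post−β_prior) successes and failures.
Total across both batches: 28−5=23 responders, 26−11=15 non-responders.
Subtract the first batch: 23−18=5 responders and 15−11=4 non-responders.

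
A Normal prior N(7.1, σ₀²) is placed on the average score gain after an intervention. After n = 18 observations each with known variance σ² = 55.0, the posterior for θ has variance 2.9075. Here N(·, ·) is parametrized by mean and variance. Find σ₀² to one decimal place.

σ₀² = 60.0

For the Normal–Normal model with known σ², precisions add: τ_n = τ₀ + n/σ².
So 1/σ₀² = 1/2.9075 − 18/55.0 = 0.343938 − 0.327273 = 0.016665.
Hence σ₀² = 1/0.016665 ≈ 60.0.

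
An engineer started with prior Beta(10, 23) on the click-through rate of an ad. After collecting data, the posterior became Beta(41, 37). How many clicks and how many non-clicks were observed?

31 clicks and 14 non-clicks

Beta is conjugate to the binomial likelihood: posterior = Beta(a+s, b+f).
So s = 41 − 10 = 31 and f = 37 − 23 = 14.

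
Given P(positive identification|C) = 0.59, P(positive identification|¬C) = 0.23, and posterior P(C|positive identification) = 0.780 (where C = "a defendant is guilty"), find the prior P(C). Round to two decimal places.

In odds form, posterior odds = prior odds × likelihood ratio, so prior odds = posterior odds ÷ LR.
Posterior odds = 0.780/(1−0.780) = 3.5455. LR = 0.59/0.23 = 2.5652.
Prior odds = 3.5455/2.5652 = 1.3822, so P(C) = 1.3822/(1+1.3822) ≈ 0.58.

P(C) = 0.58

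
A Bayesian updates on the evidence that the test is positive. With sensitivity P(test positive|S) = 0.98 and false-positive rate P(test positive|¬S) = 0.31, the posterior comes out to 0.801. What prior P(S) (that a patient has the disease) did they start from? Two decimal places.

Bayes' rule in odds form gives O(S|E) = O(S)·[P(E|S)/P(E|¬S)], hence O(S) = O(S|E)/LR.
Posterior odds = 0.801/(1−0.801) = 4.0251. LR = 0.98/0.31 = 3.1613.
Prior odds = 4.0251/3.1613 = 1.2732, so P(S) = 1.2732/(1+1.2732) ≈ 0.56.

P(S) = 0.56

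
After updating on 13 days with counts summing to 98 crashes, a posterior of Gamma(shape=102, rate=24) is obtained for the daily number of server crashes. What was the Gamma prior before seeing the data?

Gamma(shape=4, rate=11)

Gamma–Poisson conjugacy: posterior shape = α + Σxᵢ, posterior rate = β + n.
So α = 102 − 98 = 4 and β = 24 − 13 = 11.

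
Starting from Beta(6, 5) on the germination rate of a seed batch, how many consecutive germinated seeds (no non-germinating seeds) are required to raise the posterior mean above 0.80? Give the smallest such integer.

k = 15

After k germinated seeds and 0 non-germinating seeds the posterior is Beta(6+k, 5), with mean (6+k)/(6+5+k).
Set (6+k)/(11+k) > 0.80 and solve: k > (0.80·11 − 6)/(1 − 0.80) = 14.000.
The smallest integer exceeding 14.000 is 15.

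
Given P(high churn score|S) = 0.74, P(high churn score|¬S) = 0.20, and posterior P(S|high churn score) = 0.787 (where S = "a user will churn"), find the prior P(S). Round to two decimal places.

Bayes' rule in odds form gives O(S|E) = O(S)·[P(E|S)/P(E|¬S)], hence O(S) = O(S|E)/LR.
Posterior odds = 0.787/(1−0.787) = 3.6948. LR = 0.74/0.20 = 3.7000.
Prior odds = 3.6948/3.7000 = 0.9986, so P(S) = 0.9986/(1+0.9986) ≈ 0.50.

P(S) = 0.50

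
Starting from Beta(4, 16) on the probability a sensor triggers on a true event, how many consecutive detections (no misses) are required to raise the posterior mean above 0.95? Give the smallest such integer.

After k detections and 0 misses the posterior is Beta(4+k, 16), with mean (4+k)/(4+16+k).
Set (4+k)/(20+k) > 0.95 and solve: k > (0.95·20 − 4)/(1 − 0.95) = 300.000.
The smallest integer exceeding 300.000 is 301, and checking k=301: (305)/(321) = 0.9502 > 0.95.

k = 301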